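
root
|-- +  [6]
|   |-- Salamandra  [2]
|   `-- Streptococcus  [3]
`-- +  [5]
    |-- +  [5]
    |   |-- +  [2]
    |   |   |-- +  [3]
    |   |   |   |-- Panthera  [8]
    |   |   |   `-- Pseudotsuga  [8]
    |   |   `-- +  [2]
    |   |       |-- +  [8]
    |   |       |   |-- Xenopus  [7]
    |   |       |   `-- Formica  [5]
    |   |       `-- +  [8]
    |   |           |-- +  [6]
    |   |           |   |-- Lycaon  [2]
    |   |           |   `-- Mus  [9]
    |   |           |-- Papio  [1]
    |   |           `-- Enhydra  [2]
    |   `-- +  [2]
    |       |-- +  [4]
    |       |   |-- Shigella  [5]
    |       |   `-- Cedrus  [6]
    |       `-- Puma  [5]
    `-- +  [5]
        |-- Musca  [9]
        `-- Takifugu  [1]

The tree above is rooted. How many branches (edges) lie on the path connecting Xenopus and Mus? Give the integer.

5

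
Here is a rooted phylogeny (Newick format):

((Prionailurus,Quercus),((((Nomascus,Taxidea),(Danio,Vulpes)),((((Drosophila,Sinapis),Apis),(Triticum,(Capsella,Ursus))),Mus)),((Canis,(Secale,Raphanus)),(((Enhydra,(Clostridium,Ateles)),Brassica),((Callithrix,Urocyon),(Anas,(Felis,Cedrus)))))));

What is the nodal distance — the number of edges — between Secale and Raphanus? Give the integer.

2

The MRCA of Secale and Raphanus is the node subtending (Secale,Raphanus).
From Secale up to that node: 1 branch. From Raphanus up to the same node: 1 branch. Total: 1 + 1 = 2.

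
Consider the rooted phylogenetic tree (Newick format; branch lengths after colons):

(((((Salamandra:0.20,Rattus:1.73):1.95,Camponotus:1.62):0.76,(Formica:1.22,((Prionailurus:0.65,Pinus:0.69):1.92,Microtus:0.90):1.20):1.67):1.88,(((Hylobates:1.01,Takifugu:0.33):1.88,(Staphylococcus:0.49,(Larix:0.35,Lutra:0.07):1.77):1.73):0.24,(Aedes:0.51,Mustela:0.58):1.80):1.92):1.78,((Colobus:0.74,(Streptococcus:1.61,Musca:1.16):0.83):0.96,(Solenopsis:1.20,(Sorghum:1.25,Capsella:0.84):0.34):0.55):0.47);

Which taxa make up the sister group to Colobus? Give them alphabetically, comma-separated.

Colobus attaches to the tree at the node subtending (Colobus,(Streptococcus,Musca)).
The other lineage descending from that same node — the sister group — is (Streptococcus,Musca); its 2 tips in alphabetical order are the answer.

Musca, Streptococcus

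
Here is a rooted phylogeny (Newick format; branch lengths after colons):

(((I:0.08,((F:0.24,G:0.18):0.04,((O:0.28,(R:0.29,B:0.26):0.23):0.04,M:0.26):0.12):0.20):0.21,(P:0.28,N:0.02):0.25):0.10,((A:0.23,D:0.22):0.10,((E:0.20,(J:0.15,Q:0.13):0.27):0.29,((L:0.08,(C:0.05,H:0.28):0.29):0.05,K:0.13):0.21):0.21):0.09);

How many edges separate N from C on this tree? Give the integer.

The MRCA of N and C is the root of the tree.
From N up to that node: 3 branches. From C up to the same node: 6 branches. Total: 3 + 6 = 9.

9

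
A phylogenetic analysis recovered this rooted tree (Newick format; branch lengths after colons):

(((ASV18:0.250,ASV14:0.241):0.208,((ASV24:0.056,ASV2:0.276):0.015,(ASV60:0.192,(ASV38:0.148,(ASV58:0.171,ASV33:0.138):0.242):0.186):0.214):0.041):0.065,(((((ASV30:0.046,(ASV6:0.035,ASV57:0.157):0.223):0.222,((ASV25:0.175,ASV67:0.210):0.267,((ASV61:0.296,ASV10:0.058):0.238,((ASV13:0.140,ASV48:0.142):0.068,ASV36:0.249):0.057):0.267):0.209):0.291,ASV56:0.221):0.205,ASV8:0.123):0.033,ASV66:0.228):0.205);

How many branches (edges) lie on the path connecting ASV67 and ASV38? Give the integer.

12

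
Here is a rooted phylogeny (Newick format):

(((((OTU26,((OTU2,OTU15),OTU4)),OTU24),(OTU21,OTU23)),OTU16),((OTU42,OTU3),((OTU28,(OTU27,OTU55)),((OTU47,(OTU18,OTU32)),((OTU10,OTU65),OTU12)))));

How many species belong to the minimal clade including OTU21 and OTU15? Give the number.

The MRCA of OTU21 and OTU15 is the node subtending (((OTU26,((OTU2,OTU15),OTU4)),OTU24),(OTU21,OTU23)).
That clade contains 7 terminal taxa: OTU15, OTU2, OTU21, OTU23, OTU24, OTU26, OTU4.

7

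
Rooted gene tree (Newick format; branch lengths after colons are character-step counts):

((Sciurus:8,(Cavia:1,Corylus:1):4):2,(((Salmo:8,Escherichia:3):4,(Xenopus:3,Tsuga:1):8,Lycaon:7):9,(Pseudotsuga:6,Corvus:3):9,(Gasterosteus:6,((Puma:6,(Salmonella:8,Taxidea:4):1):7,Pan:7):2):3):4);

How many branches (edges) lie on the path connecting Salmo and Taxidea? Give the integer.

The MRCA of Salmo and Taxidea is the node subtending (((Salmo,Escherichia),(Xenopus,Tsuga),Lycaon),(Pseudotsuga,Corvus),(Gasterosteus,((Puma,(Salmonella,Taxidea)),Pan))).
From Salmo up to that node: 3 branches. From Taxidea up to the same node: 5 branches. Total: 3 + 5 = 8.

8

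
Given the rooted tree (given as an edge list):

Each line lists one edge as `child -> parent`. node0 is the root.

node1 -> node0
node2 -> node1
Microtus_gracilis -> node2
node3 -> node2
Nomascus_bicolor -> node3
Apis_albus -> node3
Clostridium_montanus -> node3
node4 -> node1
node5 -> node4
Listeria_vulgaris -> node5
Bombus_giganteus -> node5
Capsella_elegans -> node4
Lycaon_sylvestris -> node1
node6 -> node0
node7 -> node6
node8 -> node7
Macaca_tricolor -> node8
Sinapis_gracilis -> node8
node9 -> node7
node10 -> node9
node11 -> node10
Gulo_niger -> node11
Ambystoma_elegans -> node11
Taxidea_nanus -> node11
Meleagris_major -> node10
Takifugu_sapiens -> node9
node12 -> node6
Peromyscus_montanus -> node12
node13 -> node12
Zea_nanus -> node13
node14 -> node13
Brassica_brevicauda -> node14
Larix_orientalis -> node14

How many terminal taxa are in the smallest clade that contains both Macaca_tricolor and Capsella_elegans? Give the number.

The MRCA of Macaca_tricolor and Capsella_elegans is the root, so the clade is the entire tree.
That clade contains 19 terminal taxa: Ambystoma_elegans, Apis_albus, Bombus_giganteus, Brassica_brevicauda, Capsella_elegans, Clostridium_montanus, Gulo_niger, Larix_orientalis, Listeria_vulgaris, Lycaon_sylvestris, Macaca_tricolor, Meleagris_major, Microtus_gracilis, Nomascus_bicolor, Peromyscus_montanus, Sinapis_gracilis, Takifugu_sapiens, Taxidea_nanus, Zea_nanus.

19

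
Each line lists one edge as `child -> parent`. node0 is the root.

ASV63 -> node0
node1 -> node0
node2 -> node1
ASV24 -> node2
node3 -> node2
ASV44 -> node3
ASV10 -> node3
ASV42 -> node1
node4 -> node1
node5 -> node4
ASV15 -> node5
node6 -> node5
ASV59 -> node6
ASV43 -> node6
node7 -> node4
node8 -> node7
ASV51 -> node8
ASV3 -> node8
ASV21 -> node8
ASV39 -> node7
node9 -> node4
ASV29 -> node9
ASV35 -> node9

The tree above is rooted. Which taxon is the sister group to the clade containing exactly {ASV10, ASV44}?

The clade containing exactly {ASV10, ASV44} attaches to the tree at the node subtending (ASV24,(ASV44,ASV10)).
The other lineage descending from that same node — the sister group — is the single tip ASV24.

ASV24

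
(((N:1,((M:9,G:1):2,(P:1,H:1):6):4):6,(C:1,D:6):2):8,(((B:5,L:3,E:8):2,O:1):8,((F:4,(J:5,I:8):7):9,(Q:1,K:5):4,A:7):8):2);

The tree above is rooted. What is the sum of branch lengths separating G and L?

36

The path runs G → … → MRCA → … → L; the MRCA is the root of the tree.
Branch lengths along that path: 1 + 2 + 4 + 6 + 8 + 2 + 8 + 2 + 3 = 36.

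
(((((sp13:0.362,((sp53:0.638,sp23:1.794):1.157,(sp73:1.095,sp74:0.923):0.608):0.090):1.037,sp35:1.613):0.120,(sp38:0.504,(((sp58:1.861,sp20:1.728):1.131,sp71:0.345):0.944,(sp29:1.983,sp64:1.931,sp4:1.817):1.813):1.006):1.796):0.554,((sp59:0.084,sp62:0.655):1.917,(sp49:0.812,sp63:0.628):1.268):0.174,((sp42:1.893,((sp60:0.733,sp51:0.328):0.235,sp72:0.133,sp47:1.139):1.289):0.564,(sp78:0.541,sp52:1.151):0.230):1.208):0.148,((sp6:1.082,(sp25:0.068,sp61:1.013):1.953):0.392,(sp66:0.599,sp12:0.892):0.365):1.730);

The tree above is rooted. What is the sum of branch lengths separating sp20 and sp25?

11.450

The path runs sp20 → … → MRCA → … → sp25; the MRCA is the root of the tree.
Branch lengths along that path: 1.728 + 1.131 + 0.944 + 1.006 + 1.796 + 0.554 + 0.148 + 1.730 + 0.392 + 1.953 + 0.068 = 11.450.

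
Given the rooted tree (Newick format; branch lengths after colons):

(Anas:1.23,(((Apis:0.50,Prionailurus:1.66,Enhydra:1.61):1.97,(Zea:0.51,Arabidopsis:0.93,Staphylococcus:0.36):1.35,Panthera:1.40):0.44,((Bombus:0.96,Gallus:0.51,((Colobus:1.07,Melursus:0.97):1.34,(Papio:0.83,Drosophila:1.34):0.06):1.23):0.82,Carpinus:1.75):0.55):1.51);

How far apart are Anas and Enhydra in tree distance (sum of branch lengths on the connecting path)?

The path runs Anas → … → MRCA → … → Enhydra; the MRCA is the root of the tree.
Branch lengths along that path: 1.23 + 1.51 + 0.44 + 1.97 + 1.61 = 6.76.

6.76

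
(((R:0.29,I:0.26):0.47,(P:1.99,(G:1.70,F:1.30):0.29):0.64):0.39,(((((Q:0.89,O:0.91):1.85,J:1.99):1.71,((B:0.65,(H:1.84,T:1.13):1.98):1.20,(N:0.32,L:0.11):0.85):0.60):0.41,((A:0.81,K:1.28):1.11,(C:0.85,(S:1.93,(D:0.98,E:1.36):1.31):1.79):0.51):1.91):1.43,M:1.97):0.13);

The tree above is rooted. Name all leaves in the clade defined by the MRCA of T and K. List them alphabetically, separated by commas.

Tracing T: it sits inside (H,T).
Tracing K: it sits inside (A,K).
The smallest clade enclosing both is ((((Q,O),J),((B,(H,T)),(N,L))),((A,K),(C,(S,(D,E))))); the answer is its 14 terminal taxa in alphabetical order.

A, B, C, D, E, H, J, K, L, N, O, Q, S, T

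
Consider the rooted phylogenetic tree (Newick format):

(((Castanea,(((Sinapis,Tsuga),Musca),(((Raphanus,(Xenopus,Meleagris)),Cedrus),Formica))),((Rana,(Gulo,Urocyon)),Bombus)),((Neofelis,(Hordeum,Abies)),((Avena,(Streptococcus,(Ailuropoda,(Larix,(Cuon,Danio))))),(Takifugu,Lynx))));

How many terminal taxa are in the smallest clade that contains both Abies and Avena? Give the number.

The MRCA of Abies and Avena is the node subtending ((Neofelis,(Hordeum,Abies)),((Avena,(Streptococcus,(Ailuropoda,(Larix,(Cuon,Danio))))),(Takifugu,Lynx))).
That clade contains 11 terminal taxa: Abies, Ailuropoda, Avena, Cuon, Danio, Hordeum, Larix, Lynx, Neofelis, Streptococcus, Takifugu.

11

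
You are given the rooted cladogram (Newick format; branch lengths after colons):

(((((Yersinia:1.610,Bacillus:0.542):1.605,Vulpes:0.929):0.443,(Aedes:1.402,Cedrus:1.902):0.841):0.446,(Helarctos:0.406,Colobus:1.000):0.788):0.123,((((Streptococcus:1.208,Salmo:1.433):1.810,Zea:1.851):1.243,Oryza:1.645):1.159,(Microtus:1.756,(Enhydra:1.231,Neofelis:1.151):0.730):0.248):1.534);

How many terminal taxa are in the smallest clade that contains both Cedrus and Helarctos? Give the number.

The MRCA of Cedrus and Helarctos is the node subtending ((((Yersinia,Bacillus),Vulpes),(Aedes,Cedrus)),(Helarctos,Colobus)).
That clade contains 7 terminal taxa: Aedes, Bacillus, Cedrus, Colobus, Helarctos, Vulpes, Yersinia.

7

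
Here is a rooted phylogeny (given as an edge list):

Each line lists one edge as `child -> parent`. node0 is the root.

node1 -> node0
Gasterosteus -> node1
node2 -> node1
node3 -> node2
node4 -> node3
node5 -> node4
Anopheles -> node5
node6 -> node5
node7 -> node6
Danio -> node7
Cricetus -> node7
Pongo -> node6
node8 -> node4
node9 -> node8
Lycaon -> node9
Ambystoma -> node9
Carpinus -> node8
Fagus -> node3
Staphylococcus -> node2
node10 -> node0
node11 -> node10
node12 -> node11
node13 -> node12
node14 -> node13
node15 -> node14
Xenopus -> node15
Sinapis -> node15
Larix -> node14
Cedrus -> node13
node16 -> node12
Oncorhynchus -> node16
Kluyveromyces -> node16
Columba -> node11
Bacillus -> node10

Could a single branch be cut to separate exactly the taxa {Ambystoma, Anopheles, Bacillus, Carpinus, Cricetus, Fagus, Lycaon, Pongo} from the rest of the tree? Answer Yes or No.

The MRCA of the listed taxa is the root, so the smallest clade containing them is the whole tree.
That clade also contains Cedrus, Columba, Danio, Gasterosteus, Kluyveromyces, Larix, Oncorhynchus, Sinapis, Staphylococcus, Xenopus, which are not in the proposed group, so the group is not monophyletic.

No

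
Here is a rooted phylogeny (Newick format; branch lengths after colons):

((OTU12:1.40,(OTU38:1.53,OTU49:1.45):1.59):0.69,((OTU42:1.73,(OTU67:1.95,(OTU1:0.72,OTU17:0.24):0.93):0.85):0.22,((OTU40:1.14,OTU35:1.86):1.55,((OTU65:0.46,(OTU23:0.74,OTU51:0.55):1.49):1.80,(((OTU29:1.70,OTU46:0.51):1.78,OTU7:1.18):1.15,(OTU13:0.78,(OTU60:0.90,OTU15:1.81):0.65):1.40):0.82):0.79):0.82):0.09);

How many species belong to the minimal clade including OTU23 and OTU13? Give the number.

9

The MRCA of OTU23 and OTU13 is the node subtending ((OTU65,(OTU23,OTU51)),(((OTU29,OTU46),OTU7),(OTU13,(OTU60,OTU15)))).
That clade contains 9 terminal taxa: OTU13, OTU15, OTU23, OTU29, OTU46, OTU51, OTU60, OTU65, OTU7.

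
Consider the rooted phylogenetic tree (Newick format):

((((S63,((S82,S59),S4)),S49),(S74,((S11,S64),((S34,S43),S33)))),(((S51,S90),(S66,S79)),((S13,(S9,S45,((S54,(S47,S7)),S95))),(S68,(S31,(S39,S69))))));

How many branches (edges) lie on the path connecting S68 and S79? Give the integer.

The MRCA of S68 and S79 is the node subtending (((S51,S90),(S66,S79)),((S13,(S9,S45,((S54,(S47,S7)),S95))),(S68,(S31,(S39,S69))))).
From S68 up to that node: 3 branches. From S79 up to the same node: 3 branches. Total: 3 + 3 = 6.

6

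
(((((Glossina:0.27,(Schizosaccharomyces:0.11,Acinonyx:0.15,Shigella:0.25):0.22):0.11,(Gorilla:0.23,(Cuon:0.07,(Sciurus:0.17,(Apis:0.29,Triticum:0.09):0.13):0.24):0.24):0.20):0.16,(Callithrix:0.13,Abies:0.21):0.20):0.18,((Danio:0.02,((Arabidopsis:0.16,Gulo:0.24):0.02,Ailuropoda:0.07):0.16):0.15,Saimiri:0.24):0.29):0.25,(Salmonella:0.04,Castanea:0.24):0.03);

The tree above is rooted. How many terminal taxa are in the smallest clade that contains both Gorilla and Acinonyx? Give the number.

The MRCA of Gorilla and Acinonyx is the node subtending ((Glossina,(Schizosaccharomyces,Acinonyx,Shigella)),(Gorilla,(Cuon,(Sciurus,(Apis,Triticum))))).
That clade contains 9 terminal taxa: Acinonyx, Apis, Cuon, Glossina, Gorilla, Schizosaccharomyces, Sciurus, Shigella, Triticum.

9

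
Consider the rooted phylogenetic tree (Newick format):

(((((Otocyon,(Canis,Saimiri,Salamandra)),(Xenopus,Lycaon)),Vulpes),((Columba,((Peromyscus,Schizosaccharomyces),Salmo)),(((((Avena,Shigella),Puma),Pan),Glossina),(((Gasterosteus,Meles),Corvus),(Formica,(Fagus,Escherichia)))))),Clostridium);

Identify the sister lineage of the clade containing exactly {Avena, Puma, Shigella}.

The clade containing exactly {Avena, Puma, Shigella} attaches to the tree at the node subtending (((Avena,Shigella),Puma),Pan).
The other lineage descending from that same node — the sister group — is the single tip Pan.

Pan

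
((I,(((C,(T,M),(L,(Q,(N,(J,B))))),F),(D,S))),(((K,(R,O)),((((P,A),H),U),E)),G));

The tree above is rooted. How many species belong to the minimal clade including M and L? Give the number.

The MRCA of M and L is the node subtending (C,(T,M),(L,(Q,(N,(J,B))))).
That clade contains 8 terminal taxa: B, C, J, L, M, N, Q, T.

8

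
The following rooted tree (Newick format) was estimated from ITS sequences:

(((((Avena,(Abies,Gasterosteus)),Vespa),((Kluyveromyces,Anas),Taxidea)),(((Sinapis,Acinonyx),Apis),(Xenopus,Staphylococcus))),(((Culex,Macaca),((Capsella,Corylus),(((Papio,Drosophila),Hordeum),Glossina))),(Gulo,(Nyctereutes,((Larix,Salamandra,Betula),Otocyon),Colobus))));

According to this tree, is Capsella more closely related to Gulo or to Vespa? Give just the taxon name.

Gulo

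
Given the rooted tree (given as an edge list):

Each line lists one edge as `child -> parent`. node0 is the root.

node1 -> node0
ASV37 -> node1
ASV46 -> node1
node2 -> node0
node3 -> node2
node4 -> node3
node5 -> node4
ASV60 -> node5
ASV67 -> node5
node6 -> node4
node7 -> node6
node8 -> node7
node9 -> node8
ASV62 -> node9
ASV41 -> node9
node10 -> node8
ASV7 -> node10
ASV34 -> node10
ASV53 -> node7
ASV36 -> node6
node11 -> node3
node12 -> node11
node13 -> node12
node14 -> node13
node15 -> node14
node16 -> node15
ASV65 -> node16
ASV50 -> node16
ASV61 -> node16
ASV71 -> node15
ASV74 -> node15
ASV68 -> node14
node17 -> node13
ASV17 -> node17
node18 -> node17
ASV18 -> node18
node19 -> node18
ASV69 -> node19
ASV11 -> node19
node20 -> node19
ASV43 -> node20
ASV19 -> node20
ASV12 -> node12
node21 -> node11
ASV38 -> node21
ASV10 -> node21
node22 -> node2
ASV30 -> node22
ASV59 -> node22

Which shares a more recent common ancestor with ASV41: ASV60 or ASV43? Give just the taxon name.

ASV60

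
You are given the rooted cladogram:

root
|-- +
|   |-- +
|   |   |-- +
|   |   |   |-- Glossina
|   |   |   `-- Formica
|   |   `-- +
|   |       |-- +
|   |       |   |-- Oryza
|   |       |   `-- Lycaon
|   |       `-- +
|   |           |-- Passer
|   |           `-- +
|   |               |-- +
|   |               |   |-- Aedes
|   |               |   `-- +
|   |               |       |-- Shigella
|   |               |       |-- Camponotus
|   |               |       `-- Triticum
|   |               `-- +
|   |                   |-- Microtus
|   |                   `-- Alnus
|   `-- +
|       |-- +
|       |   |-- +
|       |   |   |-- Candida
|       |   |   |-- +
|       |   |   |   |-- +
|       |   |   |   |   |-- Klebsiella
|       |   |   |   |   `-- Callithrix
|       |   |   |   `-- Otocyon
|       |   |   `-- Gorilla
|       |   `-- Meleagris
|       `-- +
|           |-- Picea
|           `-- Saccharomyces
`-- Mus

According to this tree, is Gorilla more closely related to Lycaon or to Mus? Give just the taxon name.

The MRCA of Gorilla and Lycaon subtends (((Glossina,Formica),((Oryza,Lycaon),(Passer,((Aedes,(Shigella,Camponotus,Triticum)),(Microtus,Alnus))))),(((Candida,((Klebsiella,Callithrix),Otocyon),Gorilla),Meleagris),(Picea,Saccharomyces))) (19 taxa).
The MRCA of Gorilla and Mus is the root, subtending the entire tree (20 taxa).
The first is nested inside the second, so Gorilla shares a more recent common ancestor with Lycaon.

Lycaon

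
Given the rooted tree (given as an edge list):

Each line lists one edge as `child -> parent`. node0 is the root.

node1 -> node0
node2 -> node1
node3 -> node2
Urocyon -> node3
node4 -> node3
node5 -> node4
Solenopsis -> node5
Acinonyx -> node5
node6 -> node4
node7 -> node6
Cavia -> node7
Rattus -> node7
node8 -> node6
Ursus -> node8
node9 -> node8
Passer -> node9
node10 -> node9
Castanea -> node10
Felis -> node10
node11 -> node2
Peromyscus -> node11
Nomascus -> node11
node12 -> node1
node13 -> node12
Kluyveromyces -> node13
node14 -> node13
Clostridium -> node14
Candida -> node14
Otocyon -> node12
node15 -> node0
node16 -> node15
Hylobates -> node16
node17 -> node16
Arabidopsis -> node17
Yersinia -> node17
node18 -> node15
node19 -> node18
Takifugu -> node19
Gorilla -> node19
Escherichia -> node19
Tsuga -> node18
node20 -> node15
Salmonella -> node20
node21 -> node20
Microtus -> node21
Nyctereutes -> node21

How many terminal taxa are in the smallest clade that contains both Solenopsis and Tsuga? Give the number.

25

The MRCA of Solenopsis and Tsuga is the root, so the clade is the entire tree.
That clade contains 25 terminal taxa: Acinonyx, Arabidopsis, Candida, Castanea, Cavia, Clostridium, Escherichia, Felis, Gorilla, Hylobates, Kluyveromyces, Microtus, Nomascus, Nyctereutes, Otocyon, Passer, Peromyscus, Rattus, Salmonella, Solenopsis, Takifugu, Tsuga, Urocyon, Ursus, Yersinia.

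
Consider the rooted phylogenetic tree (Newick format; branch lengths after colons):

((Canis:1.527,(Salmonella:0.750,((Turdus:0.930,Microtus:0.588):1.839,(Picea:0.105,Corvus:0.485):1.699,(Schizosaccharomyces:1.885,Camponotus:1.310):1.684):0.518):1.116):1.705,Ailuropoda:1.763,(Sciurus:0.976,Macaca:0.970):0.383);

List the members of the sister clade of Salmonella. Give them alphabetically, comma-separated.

Salmonella attaches to the tree at the node subtending (Salmonella,((Turdus,Microtus),(Picea,Corvus),(Schizosaccharomyces,Camponotus))).
The other lineage descending from that same node — the sister group — is ((Turdus,Microtus),(Picea,Corvus),(Schizosaccharomyces,Camponotus)); its 6 tips in alphabetical order are the answer.

Camponotus, Corvus, Microtus, Picea, Schizosaccharomyces, Turdus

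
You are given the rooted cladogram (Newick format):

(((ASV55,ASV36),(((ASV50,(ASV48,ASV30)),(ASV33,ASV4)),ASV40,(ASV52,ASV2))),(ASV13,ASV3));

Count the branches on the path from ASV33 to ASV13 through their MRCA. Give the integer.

7

The MRCA of ASV33 and ASV13 is the root of the tree.
From ASV33 up to that node: 5 branches. From ASV13 up to the same node: 2 branches. Total: 5 + 2 = 7.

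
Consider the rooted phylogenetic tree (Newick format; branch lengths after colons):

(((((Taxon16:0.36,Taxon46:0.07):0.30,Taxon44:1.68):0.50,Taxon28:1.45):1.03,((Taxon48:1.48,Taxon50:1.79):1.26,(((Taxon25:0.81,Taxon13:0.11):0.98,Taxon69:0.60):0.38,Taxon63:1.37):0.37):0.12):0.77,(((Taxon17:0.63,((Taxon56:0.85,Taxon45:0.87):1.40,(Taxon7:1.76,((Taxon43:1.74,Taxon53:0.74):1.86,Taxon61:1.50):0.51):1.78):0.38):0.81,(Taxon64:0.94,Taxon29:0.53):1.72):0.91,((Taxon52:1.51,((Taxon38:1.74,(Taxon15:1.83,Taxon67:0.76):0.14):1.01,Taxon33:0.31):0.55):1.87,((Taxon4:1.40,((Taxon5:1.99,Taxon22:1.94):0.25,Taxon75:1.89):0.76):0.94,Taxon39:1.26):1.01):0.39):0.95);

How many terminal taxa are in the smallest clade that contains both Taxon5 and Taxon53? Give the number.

19

The MRCA of Taxon5 and Taxon53 is the node subtending (((Taxon17,((Taxon56,Taxon45),(Taxon7,((Taxon43,Taxon53),Taxon61)))),(Taxon64,Taxon29)),((Taxon52,((Taxon38,(Taxon15,Taxon67)),Taxon33)),((Taxon4,((Taxon5,Taxon22),Taxon75)),Taxon39))).
That clade contains 19 terminal taxa: Taxon15, Taxon17, Taxon22, Taxon29, Taxon33, Taxon38, Taxon39, Taxon4, Taxon43, Taxon45, Taxon5, Taxon52, Taxon53, Taxon56, Taxon61, Taxon64, Taxon67, Taxon7, Taxon75.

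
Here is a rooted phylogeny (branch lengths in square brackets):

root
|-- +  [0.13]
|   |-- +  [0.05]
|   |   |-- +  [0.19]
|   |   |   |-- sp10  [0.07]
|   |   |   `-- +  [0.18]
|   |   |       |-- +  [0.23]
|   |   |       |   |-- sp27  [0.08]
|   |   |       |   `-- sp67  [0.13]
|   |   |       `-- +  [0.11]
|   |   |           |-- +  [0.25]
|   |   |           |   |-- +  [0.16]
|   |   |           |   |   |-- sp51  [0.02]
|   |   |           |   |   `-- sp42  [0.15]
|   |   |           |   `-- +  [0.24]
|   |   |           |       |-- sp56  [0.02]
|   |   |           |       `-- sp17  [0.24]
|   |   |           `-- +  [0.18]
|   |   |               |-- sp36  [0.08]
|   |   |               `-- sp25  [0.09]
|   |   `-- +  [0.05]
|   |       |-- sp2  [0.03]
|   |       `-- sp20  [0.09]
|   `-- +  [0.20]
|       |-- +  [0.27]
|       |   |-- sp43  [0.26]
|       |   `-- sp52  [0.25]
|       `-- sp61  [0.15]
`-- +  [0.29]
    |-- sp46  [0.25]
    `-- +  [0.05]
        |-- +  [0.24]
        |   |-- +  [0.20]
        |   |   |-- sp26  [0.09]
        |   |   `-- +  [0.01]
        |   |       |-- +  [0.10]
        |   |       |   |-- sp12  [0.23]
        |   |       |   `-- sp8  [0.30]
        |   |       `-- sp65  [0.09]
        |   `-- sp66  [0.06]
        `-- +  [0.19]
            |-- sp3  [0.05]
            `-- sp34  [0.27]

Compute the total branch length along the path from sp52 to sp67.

The path runs sp52 → … → MRCA → … → sp67; the MRCA is the node subtending (((sp10,((sp27,sp67),(((sp51,sp42),(sp56,sp17)),(sp36,sp25)))),(sp2,sp20)),((sp43,sp52),sp61)).
Branch lengths along that path: 0.25 + 0.27 + 0.20 + 0.05 + 0.19 + 0.18 + 0.23 + 0.13 = 1.50.

1.50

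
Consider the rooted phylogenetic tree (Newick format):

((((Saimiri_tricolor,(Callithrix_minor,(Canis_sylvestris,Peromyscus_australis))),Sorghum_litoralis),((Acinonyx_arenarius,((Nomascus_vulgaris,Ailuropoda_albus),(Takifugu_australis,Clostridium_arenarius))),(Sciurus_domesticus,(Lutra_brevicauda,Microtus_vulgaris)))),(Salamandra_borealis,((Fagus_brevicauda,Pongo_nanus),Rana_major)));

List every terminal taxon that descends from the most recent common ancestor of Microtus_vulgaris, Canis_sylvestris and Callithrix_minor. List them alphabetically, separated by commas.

Tracing Microtus_vulgaris: it sits inside (Lutra_brevicauda,Microtus_vulgaris).
Tracing Canis_sylvestris: it sits inside (Canis_sylvestris,Peromyscus_australis).
Tracing Callithrix_minor: it sits inside (Callithrix_minor,(Canis_sylvestris,Peromyscus_australis)).
The smallest clade enclosing all 3 is (((Saimiri_tricolor,(Callithrix_minor,(Canis_sylvestris,Peromyscus_australis))),Sorghum_litoralis),((Acinonyx_arenarius,((Nomascus_vulgaris,Ailuropoda_albus),(Takifugu_australis,Clostridium_arenarius))),(Sciurus_domesticus,(Lutra_brevicauda,Microtus_vulgaris)))); the answer is its 13 terminal taxa in alphabetical order.

Acinonyx_arenarius, Ailuropoda_albus, Callithrix_minor, Canis_sylvestris, Clostridium_arenarius, Lutra_brevicauda, Microtus_vulgaris, Nomascus_vulgaris, Peromyscus_australis, Saimiri_tricolor, Sciurus_domesticus, Sorghum_litoralis, Takifugu_australis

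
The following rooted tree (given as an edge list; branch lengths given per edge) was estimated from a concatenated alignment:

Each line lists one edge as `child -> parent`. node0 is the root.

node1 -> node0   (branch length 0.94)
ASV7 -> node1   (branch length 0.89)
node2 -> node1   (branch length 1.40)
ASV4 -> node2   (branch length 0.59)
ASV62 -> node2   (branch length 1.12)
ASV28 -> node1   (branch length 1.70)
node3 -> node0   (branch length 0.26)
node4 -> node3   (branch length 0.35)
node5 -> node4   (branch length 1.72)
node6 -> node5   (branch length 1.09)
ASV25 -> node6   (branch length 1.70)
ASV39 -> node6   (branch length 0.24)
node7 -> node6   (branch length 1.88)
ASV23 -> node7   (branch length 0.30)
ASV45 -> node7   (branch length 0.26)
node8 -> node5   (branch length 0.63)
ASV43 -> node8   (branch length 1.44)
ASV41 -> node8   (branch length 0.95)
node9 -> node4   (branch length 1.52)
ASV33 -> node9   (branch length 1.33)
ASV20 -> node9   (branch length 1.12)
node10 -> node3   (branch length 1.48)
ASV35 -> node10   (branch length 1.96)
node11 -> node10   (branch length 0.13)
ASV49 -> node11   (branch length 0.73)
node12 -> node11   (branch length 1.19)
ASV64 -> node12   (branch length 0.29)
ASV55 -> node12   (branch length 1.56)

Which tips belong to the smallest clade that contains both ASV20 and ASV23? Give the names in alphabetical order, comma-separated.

ASV20, ASV23, ASV25, ASV33, ASV39, ASV41, ASV43, ASV45

Tracing ASV20: it sits inside (ASV33,ASV20).
Tracing ASV23: it sits inside (ASV23,ASV45).
The smallest clade enclosing both is (((ASV25,ASV39,(ASV23,ASV45)),(ASV43,ASV41)),(ASV33,ASV20)); the answer is its 8 terminal taxa in alphabetical order.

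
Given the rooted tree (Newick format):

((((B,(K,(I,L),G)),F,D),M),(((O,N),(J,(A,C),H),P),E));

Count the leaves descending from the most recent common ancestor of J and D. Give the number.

The MRCA of J and D is the root, so the clade is the entire tree.
That clade contains 16 terminal taxa: A, B, C, D, E, F, G, H, I, J, K, L, M, N, O, P.

16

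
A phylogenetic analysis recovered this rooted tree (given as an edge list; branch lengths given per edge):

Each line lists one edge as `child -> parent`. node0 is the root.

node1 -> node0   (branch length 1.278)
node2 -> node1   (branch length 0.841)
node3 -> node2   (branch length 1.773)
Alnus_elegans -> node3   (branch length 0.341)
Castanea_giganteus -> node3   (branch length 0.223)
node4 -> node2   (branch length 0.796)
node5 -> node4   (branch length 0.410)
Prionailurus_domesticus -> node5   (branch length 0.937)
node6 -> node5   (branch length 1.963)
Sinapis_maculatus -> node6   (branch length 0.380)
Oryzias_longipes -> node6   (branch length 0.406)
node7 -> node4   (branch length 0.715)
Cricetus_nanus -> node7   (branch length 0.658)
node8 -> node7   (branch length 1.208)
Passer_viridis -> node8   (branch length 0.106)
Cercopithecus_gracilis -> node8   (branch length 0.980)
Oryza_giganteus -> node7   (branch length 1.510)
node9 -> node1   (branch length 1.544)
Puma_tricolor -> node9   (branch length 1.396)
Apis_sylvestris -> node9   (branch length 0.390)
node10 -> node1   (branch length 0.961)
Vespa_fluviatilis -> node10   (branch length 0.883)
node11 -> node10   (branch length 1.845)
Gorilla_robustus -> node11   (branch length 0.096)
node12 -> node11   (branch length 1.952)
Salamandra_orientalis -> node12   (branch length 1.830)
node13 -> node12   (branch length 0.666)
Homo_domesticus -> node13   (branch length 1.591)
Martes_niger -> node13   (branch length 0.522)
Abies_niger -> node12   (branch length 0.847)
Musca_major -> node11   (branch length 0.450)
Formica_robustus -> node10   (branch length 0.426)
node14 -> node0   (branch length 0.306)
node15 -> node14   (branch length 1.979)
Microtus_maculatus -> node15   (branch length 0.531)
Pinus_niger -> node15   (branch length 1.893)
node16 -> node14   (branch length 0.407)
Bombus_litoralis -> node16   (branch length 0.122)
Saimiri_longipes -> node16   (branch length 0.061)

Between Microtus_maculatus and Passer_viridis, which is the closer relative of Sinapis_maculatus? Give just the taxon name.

Passer_viridis

The MRCA of Sinapis_maculatus and Passer_viridis subtends ((Prionailurus_domesticus,(Sinapis_maculatus,Oryzias_longipes)),(Cricetus_nanus,(Passer_viridis,Cercopithecus_gracilis),Oryza_giganteus)) (7 taxa).
The MRCA of Sinapis_maculatus and Microtus_maculatus is the root, subtending the entire tree (23 taxa).
The first is nested inside the second, so Sinapis_maculatus shares a more recent common ancestor with Passer_viridis.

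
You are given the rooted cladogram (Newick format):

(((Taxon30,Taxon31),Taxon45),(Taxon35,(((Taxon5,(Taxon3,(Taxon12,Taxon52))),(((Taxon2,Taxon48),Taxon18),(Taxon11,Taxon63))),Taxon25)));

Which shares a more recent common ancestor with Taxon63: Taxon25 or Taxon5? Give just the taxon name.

Taxon5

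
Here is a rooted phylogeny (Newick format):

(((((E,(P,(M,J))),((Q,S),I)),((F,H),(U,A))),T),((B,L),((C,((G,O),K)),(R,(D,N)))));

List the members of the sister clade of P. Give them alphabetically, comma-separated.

J, M

P attaches to the tree at the node subtending (P,(M,J)).
The other lineage descending from that same node — the sister group — is (M,J); its 2 tips in alphabetical order are the answer.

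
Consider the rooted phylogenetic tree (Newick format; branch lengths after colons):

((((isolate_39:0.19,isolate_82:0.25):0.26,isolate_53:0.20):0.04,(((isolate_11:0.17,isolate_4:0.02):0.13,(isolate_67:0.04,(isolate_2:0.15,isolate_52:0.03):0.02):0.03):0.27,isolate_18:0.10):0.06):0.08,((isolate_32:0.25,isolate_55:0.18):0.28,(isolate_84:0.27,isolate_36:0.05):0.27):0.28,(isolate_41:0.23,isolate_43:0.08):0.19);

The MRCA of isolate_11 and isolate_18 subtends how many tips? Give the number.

The MRCA of isolate_11 and isolate_18 is the node subtending (((isolate_11,isolate_4),(isolate_67,(isolate_2,isolate_52))),isolate_18).
That clade contains 6 terminal taxa: isolate_11, isolate_18, isolate_2, isolate_4, isolate_52, isolate_67.

6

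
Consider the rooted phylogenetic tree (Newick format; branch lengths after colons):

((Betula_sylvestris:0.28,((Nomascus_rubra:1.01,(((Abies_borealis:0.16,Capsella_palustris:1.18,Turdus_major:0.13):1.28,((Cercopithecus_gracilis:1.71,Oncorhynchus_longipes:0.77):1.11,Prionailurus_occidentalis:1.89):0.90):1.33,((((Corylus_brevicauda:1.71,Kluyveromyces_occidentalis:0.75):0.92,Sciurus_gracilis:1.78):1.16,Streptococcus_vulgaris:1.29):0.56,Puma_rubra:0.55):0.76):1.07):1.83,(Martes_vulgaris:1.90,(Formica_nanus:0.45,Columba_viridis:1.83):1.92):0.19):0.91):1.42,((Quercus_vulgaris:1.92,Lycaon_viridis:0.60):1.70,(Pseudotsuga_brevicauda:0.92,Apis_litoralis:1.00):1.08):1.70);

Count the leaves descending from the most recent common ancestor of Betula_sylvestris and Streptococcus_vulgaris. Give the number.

The MRCA of Betula_sylvestris and Streptococcus_vulgaris is the node subtending (Betula_sylvestris,((Nomascus_rubra,(((Abies_borealis,Capsella_palustris,Turdus_major),((Cercopithecus_gracilis,Oncorhynchus_longipes),Prionailurus_occidentalis)),((((Corylus_brevicauda,Kluyveromyces_occidentalis),Sciurus_gracilis),Streptococcus_vulgaris),Puma_rubra))),(Martes_vulgaris,(Formica_nanus,Columba_viridis)))).
That clade contains 16 terminal taxa: Abies_borealis, Betula_sylvestris, Capsella_palustris, Cercopithecus_gracilis, Columba_viridis, Corylus_brevicauda, Formica_nanus, Kluyveromyces_occidentalis, Martes_vulgaris, Nomascus_rubra, Oncorhynchus_longipes, Prionailurus_occidentalis, Puma_rubra, Sciurus_gracilis, Streptococcus_vulgaris, Turdus_major.

16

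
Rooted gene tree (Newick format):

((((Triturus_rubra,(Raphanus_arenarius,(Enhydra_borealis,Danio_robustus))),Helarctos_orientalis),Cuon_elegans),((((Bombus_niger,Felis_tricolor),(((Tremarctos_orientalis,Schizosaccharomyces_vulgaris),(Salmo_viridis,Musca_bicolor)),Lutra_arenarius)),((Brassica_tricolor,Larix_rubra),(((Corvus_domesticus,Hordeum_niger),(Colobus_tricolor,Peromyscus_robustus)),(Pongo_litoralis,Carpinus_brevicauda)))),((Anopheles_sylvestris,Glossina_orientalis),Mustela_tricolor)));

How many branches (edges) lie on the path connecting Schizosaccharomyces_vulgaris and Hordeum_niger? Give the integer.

10

The MRCA of Schizosaccharomyces_vulgaris and Hordeum_niger is the node subtending (((Bombus_niger,Felis_tricolor),(((Tremarctos_orientalis,Schizosaccharomyces_vulgaris),(Salmo_viridis,Musca_bicolor)),Lutra_arenarius)),((Brassica_tricolor,Larix_rubra),(((Corvus_domesticus,Hordeum_niger),(Colobus_tricolor,Peromyscus_robustus)),(Pongo_litoralis,Carpinus_brevicauda)))).
From Schizosaccharomyces_vulgaris up to that node: 5 branches. From Hordeum_niger up to the same node: 5 branches. Total: 5 + 5 = 10.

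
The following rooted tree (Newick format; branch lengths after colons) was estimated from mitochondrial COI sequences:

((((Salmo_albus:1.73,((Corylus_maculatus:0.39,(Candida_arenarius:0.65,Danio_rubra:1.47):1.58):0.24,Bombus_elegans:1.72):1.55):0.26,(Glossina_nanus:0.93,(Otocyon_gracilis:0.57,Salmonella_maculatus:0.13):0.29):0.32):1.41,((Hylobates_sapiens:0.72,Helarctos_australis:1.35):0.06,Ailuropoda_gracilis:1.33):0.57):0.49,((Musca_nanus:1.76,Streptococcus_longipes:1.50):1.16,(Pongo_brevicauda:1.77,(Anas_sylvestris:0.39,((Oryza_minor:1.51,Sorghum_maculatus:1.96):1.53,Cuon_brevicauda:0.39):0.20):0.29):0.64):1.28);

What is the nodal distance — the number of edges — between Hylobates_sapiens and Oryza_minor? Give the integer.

10

The MRCA of Hylobates_sapiens and Oryza_minor is the root of the tree.
From Hylobates_sapiens up to that node: 4 branches. From Oryza_minor up to the same node: 6 branches. Total: 4 + 6 = 10.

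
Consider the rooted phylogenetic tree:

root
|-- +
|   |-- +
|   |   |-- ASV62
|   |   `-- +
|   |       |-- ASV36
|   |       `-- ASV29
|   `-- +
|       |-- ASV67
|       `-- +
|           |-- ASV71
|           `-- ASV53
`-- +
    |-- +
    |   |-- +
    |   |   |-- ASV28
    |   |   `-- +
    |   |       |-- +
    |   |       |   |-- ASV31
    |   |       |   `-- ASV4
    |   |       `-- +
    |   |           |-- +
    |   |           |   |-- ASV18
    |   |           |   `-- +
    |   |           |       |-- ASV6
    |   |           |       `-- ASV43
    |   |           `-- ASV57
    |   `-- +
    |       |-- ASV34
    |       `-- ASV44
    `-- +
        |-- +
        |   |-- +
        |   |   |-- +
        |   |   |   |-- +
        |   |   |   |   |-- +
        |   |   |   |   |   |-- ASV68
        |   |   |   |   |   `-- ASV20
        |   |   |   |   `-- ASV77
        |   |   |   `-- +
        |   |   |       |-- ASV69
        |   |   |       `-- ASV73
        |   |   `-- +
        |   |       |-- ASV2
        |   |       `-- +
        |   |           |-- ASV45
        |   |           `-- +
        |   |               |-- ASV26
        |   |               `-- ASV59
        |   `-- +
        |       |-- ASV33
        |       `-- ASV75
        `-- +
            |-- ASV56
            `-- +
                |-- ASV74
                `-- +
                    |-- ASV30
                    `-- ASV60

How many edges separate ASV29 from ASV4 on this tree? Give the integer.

The MRCA of ASV29 and ASV4 is the root of the tree.
From ASV29 up to that node: 4 branches. From ASV4 up to the same node: 6 branches. Total: 4 + 6 = 10.

10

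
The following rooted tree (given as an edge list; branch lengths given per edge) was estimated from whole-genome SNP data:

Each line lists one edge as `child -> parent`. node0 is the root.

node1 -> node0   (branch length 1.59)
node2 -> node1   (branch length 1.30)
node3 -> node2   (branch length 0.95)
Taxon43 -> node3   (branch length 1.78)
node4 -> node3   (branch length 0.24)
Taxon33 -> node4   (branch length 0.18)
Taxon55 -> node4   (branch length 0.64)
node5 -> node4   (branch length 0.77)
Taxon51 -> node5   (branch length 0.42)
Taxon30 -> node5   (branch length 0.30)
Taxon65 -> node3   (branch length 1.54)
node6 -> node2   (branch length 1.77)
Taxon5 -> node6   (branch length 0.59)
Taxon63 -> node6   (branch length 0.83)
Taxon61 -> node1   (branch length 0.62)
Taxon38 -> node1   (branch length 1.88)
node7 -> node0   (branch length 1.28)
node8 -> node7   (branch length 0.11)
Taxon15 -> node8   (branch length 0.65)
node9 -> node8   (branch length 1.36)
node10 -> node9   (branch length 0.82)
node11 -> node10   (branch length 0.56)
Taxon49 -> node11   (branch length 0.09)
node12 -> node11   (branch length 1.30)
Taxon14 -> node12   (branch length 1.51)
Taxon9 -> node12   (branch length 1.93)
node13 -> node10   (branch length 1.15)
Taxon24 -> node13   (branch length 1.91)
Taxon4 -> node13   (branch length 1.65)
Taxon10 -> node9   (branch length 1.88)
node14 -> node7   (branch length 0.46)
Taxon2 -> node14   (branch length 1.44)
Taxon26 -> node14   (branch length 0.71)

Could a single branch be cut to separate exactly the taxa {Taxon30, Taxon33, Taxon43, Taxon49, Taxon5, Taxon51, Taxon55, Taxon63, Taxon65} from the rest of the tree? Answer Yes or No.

The MRCA of the listed taxa is the root, so the smallest clade containing them is the whole tree.
That clade also contains Taxon10, Taxon14, Taxon15, Taxon2, Taxon24, Taxon26, Taxon38, Taxon4, Taxon61, Taxon9, which are not in the proposed group, so the group is not monophyletic.

No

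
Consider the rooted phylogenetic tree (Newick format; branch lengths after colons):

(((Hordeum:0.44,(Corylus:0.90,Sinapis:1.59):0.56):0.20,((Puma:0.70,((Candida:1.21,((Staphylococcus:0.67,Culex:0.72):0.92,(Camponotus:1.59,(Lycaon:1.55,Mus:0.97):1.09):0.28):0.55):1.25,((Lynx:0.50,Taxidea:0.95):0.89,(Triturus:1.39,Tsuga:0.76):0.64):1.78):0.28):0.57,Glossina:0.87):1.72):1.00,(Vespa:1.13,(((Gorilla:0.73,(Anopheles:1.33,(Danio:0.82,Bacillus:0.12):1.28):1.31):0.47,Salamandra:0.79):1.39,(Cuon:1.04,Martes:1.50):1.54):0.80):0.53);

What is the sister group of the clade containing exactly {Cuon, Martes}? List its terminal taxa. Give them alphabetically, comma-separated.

The clade containing exactly {Cuon, Martes} attaches to the tree at the node subtending (((Gorilla,(Anopheles,(Danio,Bacillus))),Salamandra),(Cuon,Martes)).
The other lineage descending from that same node — the sister group — is ((Gorilla,(Anopheles,(Danio,Bacillus))),Salamandra); its 5 tips in alphabetical order are the answer.

Anopheles, Bacillus, Danio, Gorilla, Salamandra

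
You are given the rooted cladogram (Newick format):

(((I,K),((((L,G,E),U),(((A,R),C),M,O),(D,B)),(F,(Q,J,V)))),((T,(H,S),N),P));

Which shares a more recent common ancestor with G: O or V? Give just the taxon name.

O

The MRCA of G and O subtends (((L,G,E),U),(((A,R),C),M,O),(D,B)) (11 taxa).
The MRCA of G and V subtends ((((L,G,E),U),(((A,R),C),M,O),(D,B)),(F,(Q,J,V))) (15 taxa).
The first is nested inside the second, so G shares a more recent common ancestor with O.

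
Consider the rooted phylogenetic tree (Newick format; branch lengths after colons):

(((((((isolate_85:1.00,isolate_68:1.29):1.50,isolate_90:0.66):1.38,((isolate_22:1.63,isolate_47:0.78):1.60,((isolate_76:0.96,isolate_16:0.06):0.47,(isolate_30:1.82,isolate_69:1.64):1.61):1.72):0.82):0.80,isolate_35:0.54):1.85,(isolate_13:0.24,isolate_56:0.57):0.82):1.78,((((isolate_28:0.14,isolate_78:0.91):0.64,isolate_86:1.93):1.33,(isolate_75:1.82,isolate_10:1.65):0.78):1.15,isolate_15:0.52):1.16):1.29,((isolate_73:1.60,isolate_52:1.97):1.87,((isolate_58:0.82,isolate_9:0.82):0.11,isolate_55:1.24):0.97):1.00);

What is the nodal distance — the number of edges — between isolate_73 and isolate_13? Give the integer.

7

The MRCA of isolate_73 and isolate_13 is the root of the tree.
From isolate_73 up to that node: 3 branches. From isolate_13 up to the same node: 4 branches. Total: 3 + 4 = 7.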